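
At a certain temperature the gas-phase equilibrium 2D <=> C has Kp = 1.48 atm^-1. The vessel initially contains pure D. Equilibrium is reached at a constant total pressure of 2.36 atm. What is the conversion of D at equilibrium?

X = 0.742

Take 1 mol D as basis and let X be its fractional conversion, so ξ = 0.5X.
Species balance: n_D = 1 − X; n_C = 0.5X.
Summing: n_T = 1 − 0.5X.
Mole fractions y_i = n_i/n_T; Kp = p_C / (p_D^2) with p_i = y_i·P.
This yields a degree-2 equation in X; solving on (0,1), X = 0.742.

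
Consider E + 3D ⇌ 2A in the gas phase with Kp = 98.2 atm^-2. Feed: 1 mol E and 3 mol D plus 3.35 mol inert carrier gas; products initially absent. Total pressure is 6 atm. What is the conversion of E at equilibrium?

Basis: 1 mol E initially; let X = conversion of E. Extent ξ = X.
Moles: n_E = 1 − X; n_D = 3 − 3X; n_A = 2X; n_I = 3.35 (inert).
n_T = Σnᵢ = 7.35 − 2X.
y_i = n_i/n_T, p_i = y_i·P. Kp = p_A^2 / (p_E p_D^3).
Equating to 98.2 atm^-2 and solving on 0 < X < 1: X = 0.825.

X = 0.825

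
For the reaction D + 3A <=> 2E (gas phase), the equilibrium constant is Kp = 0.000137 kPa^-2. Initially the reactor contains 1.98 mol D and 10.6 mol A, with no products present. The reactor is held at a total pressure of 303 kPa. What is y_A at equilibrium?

Basis: 1.98 mol D initially; let X = conversion of D. Extent ξ = 1.98X.
Species balance: n_D = 1.98 − 1.98X; n_A = 10.6 − 5.94X; n_E = 3.96X.
n_T = Σnᵢ = 12.6 − 3.96X.
With p_i = (n_i/n_T)P, Kp = p_E^2 / (p_D p_A^3).
Setting this equal to 0.000137 kPa^-2 and taking the physical root (0 < X < 1) gives X = 0.812.
Then n_A = 5.78, n_T = 9.37, so y_A = 0.617.

y_A = 0.617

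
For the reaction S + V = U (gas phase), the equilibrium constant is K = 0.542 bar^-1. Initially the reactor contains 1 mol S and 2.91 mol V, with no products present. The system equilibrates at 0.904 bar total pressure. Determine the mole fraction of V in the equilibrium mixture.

Let X = conversion of S (basis 1 mol S); extent of reaction ξ = X.
Mole table: n_S = 1 − X; n_V = 2.91 − X; n_U = X.
Summing: n_T = 3.91 − X.
With p_i = (n_i/n_T)P, K = p_U / (p_S p_V).
Substituting and setting equal to 0.542 bar^-1 gives a polynomial in X; the root in (0,1) is X = 0.262.
Then n_V = 2.65, n_T = 3.65, so y_V = 0.726.

y_V = 0.726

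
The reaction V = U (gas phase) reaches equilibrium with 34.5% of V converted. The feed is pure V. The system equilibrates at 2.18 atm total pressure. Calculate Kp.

Kp = 0.527

Let X = conversion of V (basis 1 mol V); extent of reaction ξ = X.
Species balance: n_V = 1 − X; n_U = X.
Total moles n_T = 1 (Δν = 0, constant).
At X = 0.345: n_V = 0.655, n_U = 0.345, n_T = 1.
p_i = (n_i/n_T)·P. Kp = p_U / (p_V) = 0.527.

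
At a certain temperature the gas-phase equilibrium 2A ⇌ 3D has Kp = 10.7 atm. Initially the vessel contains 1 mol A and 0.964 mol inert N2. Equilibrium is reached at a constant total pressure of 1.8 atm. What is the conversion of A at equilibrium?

Let X = conversion of A (basis 1 mol A); extent of reaction ξ = 0.5X.
Species balance: n_A = 1 − X; n_D = 1.5X; n_I = 0.964 (inert).
Summing: n_T = 1.96 + 0.5X.
y_i = n_i/n_T, p_i = y_i·P. Kp = p_D^3 / (p_A^2).
Setting this equal to 10.7 atm and taking the physical root (0 < X < 1) gives X = 0.706.

X = 0.706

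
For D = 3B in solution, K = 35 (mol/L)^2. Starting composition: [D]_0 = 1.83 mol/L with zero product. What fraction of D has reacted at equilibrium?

X = 0.556

Let X = conversion of D; extent ξ = 1.83·X mol/L.
Concentrations: [D] = 1.83 − 1.83X; [B] = 5.49X.
K = [B]^3 / ([D]).
Equating to 35 (mol/L)^2: the physical root is X = 0.556.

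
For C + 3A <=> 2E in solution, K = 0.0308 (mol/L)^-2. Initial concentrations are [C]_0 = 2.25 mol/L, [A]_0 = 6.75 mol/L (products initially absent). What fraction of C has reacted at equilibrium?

X = 0.386

Let X = conversion of C; extent ξ = 2.25·X mol/L.
Concentrations: [C] = 2.25 − 2.25X; [A] = 6.75 − 6.75X; [E] = 4.5X.
K = [E]^2 / ([C] [A]^3).
Setting equal to 0.0308 and solving for X on (0,1) gives X = 0.386.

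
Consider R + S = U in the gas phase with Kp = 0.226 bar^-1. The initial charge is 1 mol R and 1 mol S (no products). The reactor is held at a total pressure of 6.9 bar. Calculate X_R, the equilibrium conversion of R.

X = 0.375

Basis: 1 mol R initially; let X = conversion of R. Extent ξ = X.
Mole table: n_R = 1 − X; n_S = 1 − X; n_U = X.
n_T = Σnᵢ = 2 − X.
y_i = n_i/n_T, p_i = y_i·P. Kp = p_U / (p_R p_S).
Setting this equal to 0.226 bar^-1 and taking the physical root (0 < X < 1) gives X = 0.375.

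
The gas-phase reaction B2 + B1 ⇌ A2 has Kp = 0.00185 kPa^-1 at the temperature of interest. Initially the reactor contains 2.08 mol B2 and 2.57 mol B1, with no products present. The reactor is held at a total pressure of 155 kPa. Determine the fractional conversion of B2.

X = 0.131

Let X = conversion of B2 (basis 2.08 mol B2); extent of reaction ξ = 2.08X.
Species balance: n_B2 = 2.08 − 2.08X; n_B1 = 2.57 − 2.08X; n_A2 = 2.08X.
n_T = Σnᵢ = 4.65 − 2.08X.
Mole fractions y_i = n_i/n_T; Kp = p_A2 / (p_B2 p_B1) with p_i = y_i·P.
This yields a degree-2 equation in X; solving on (0,1), X = 0.131.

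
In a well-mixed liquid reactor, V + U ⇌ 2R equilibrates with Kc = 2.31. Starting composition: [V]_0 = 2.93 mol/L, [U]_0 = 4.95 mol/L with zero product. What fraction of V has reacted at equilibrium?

Let X = conversion of V; extent ξ = 2.93·X mol/L.
Concentrations: [V] = 2.93 − 2.93X; [U] = 4.95 − 2.93X; [R] = 5.86X.
Kc = [R]^2 / ([V] [U]).
Setting equal to 2.31 and solving for X on (0,1) gives X = 0.547.

X = 0.547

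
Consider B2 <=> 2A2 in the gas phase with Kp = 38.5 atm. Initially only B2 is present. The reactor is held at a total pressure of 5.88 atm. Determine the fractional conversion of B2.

X = 0.788

Basis: 1 mol B2 initially; let X = conversion of B2. Extent ξ = X.
Species balance: n_B2 = 1 − X; n_A2 = 2X.
n_T = Σnᵢ = 1 + X.
Mole fractions y_i = n_i/n_T; Kp = p_A2^2 / (p_B2) with p_i = y_i·P.
Equating to 38.5 atm and solving on 0 < X < 1: X = 0.788.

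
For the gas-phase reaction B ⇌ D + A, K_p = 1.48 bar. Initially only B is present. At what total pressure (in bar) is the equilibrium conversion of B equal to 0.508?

P = 4.26 bar

Let X = conversion of B (basis 1 mol B); extent of reaction ξ = X.
Species balance: n_B = 1 − X; n_D = X; n_A = X.
Summing: n_T = 1 + X.
K_p = p_D p_A / (p_B) with p_i = (n_i/n_T)·P.
At X = 0.508: the mole-fraction product g(X) = Π y_i^ν_i = 0.3478. Since K_p = g(X)·P^{1}, P = (K_p/g)^(1/1) = (1.48/0.3478)^(1/1) = 4.26 bar.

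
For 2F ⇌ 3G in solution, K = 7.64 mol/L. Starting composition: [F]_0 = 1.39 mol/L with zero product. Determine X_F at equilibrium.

X = 0.619

Let X = conversion of F; extent ξ = 1.39X/2 mol/L.
Concentrations: [F] = 1.39 − 1.39X; [G] = 2.08X.
K = [G]^3 / ([F]^2).
This equals 7.64 at X = 0.619 (the root in 0 < X < 1).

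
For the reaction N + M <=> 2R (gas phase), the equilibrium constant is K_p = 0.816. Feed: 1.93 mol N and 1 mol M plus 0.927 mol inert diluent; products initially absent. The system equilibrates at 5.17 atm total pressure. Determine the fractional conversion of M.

Basis: 1 mol M initially; let X = conversion of M. Extent ξ = X.
Mole table: n_N = 1.93 − X; n_M = 1 − X; n_R = 2X; n_I = 0.927 (inert).
n_T stays at 3.86 (no change in mole number).
y_i = n_i/n_T, p_i = y_i·P. K_p = p_R^2 / (p_N p_M).
Equating to 0.816 and solving on 0 < X < 1: X = 0.422.

X = 0.422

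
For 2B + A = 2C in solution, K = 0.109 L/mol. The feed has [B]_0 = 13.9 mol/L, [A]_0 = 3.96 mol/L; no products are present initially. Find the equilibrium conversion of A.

X = 0.541

Let X = conversion of A; extent ξ = 3.96·X mol/L.
Concentrations: [B] = 13.9 − 7.92X; [A] = 3.96 − 3.96X; [C] = 7.92X.
K = [C]^2 / ([B]^2 [A]).
This equals 0.109 at X = 0.541 (the root in 0 < X < 1).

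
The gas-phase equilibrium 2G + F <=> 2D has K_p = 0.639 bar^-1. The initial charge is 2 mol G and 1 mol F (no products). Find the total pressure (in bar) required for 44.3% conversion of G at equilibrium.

P = 4.54 bar

Take 2 mol G as basis and let X be its fractional conversion, so ξ = X.
Moles: n_G = 2 − 2X; n_F = 1 − X; n_D = 2X.
Total moles n_T = 3 − X.
K_p = p_D^2 / (p_G^2 p_F) with p_i = (n_i/n_T)·P.
At X = 0.443: the mole-fraction product g(X) = Π y_i^ν_i = 2.904. Since K_p = g(X)·P^{-1}, P = (g/K_p)^(1/1) = (2.904/0.639)^(1/1) = 4.54 bar.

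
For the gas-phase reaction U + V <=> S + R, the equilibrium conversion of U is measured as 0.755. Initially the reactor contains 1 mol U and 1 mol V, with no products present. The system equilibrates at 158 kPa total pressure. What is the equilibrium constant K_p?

K_p = 9.5

Let X = conversion of U (basis 1 mol U); extent of reaction ξ = X.
Species balance: n_U = 1 − X; n_V = 1 − X; n_S = X; n_R = X.
Since Δν = 0, n_T = 2 throughout.
At X = 0.755: n_U = 0.245, n_V = 0.245, n_S = 0.755, n_R = 0.755, n_T = 2.
p_i = (n_i/n_T)·P. K_p = p_S p_R / (p_U p_V) = 9.5.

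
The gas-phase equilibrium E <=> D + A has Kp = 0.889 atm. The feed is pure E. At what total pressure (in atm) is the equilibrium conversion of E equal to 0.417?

Take 1 mol E as basis and let X be its fractional conversion, so ξ = X.
At extent ξ: n_E = 1 − X; n_D = X; n_A = X.
Summing: n_T = 1 + X.
Kp = p_D p_A / (p_E) with p_i = (n_i/n_T)·P.
At X = 0.417: the mole-fraction product g(X) = Π y_i^ν_i = 0.2105. Since Kp = g(X)·P^{1}, P = (Kp/g)^(1/1) = (0.889/0.2105)^(1/1) = 4.22 atm.

P = 4.22 atm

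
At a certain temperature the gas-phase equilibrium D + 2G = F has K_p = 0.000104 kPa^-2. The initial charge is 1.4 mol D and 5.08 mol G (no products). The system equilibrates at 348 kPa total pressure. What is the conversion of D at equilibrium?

X = 0.846

Basis: 1.4 mol D initially; let X = conversion of D. Extent ξ = 1.4X.
Moles: n_D = 1.4 − 1.4X; n_G = 5.08 − 2.8X; n_F = 1.4X.
Total moles n_T = 6.48 − 2.8X.
Mole fractions y_i = n_i/n_T; K_p = p_F / (p_D p_G^2) with p_i = y_i·P.
Substituting and setting equal to 0.000104 kPa^-2 gives a polynomial in X; the root in (0,1) is X = 0.846.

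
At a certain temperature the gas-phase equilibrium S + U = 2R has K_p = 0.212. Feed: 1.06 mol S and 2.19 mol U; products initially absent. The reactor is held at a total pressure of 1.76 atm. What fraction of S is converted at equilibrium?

Let X = conversion of S (basis 1.06 mol S); extent of reaction ξ = 1.06X.
At extent ξ: n_S = 1.06 − 1.06X; n_U = 2.19 − 1.06X; n_R = 2.12X.
n_T stays at 3.25 (no change in mole number).
Mole fractions y_i = n_i/n_T; K_p = p_R^2 / (p_S p_U) with p_i = y_i·P.
This yields a degree-2 equation in X; solving on (0,1), X = 0.265.

X = 0.265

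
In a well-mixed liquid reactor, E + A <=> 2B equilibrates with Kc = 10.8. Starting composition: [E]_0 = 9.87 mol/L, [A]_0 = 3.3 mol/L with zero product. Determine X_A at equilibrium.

X = 0.868

Let X = conversion of A; extent ξ = 3.3·X mol/L.
Concentrations: [E] = 9.87 − 3.3X; [A] = 3.3 − 3.3X; [B] = 6.6X.
Kc = [B]^2 / ([E] [A]).
Setting equal to 10.8 and solving for X on (0,1) gives X = 0.868.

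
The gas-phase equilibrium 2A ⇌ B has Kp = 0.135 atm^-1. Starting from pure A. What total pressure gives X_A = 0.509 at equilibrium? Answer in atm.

P = 5.83 atm

Take 1 mol A as basis and let X be its fractional conversion, so ξ = 0.5X.
Moles: n_A = 1 − X; n_B = 0.5X.
n_T = Σnᵢ = 1 − 0.5X.
Kp = p_B / (p_A^2) with p_i = (n_i/n_T)·P.
At X = 0.509: the mole-fraction product g(X) = Π y_i^ν_i = 0.787. Since Kp = g(X)·P^{-1}, P = (g/Kp)^(1/1) = (0.787/0.135)^(1/1) = 5.83 atm.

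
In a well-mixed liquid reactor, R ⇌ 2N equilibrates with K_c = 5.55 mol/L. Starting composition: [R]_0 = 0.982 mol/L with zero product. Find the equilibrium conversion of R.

X = 0.676

Let X = conversion of R; extent ξ = 0.982·X mol/L.
Concentrations: [R] = 0.982 − 0.982X; [N] = 1.96X.
K_c = [N]^2 / ([R]).
Solving K_c = 5.55 for X ∈ (0,1): X = 0.676.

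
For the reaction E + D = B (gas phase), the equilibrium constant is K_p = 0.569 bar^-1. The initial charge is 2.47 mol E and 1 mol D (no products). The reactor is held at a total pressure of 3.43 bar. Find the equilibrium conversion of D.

Basis: 1 mol D initially; let X = conversion of D. Extent ξ = X.
Moles: n_E = 2.47 − X; n_D = 1 − X; n_B = X.
Total moles n_T = 3.47 − X.
With p_i = (n_i/n_T)P, K_p = p_B / (p_E p_D).
Equating to 0.569 bar^-1 and solving on 0 < X < 1: X = 0.562.

X = 0.562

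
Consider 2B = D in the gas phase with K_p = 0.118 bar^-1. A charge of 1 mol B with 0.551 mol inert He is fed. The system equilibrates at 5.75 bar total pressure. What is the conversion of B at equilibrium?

Basis: 1 mol B initially; let X = conversion of B. Extent ξ = 0.5X.
At extent ξ: n_B = 1 − X; n_D = 0.5X; n_I = 0.551 (inert).
n_T = Σnᵢ = 1.55 − 0.5X.
y_i = n_i/n_T, p_i = y_i·P. K_p = p_D / (p_B^2).
Equating to 0.118 bar^-1 and solving on 0 < X < 1: X = 0.382.

X = 0.382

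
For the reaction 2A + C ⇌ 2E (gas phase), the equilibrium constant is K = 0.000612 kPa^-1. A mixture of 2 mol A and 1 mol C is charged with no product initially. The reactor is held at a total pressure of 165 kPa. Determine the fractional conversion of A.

X = 0.148

Take 2 mol A as basis and let X be its fractional conversion, so ξ = X.
Moles: n_A = 2 − 2X; n_C = 1 − X; n_E = 2X.
Summing: n_T = 3 − X.
Mole fractions y_i = n_i/n_T; K = p_E^2 / (p_A^2 p_C) with p_i = y_i·P.
Substituting and setting equal to 0.000612 kPa^-1 gives a polynomial in X; the root in (0,1) is X = 0.148.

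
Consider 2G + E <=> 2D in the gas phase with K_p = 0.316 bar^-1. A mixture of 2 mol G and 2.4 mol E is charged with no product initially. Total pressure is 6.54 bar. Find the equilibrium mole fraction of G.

Basis: 2 mol G initially; let X = conversion of G. Extent ξ = X.
Species balance: n_G = 2 − 2X; n_E = 2.4 − X; n_D = 2X.
n_T = Σnᵢ = 4.4 − X.
With p_i = (n_i/n_T)P, K_p = p_D^2 / (p_G^2 p_E).
Substituting and setting equal to 0.316 bar^-1 gives a polynomial in X; the root in (0,1) is X = 0.501.
Then n_G = 0.998, n_T = 3.9, so y_G = 0.256.

y_G = 0.256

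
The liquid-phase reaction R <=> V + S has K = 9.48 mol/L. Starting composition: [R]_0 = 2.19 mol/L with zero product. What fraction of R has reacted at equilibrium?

Let X = conversion of R; extent ξ = 2.19·X mol/L.
Concentrations: [R] = 2.19 − 2.19X; [V] = 2.19X; [S] = 2.19X.
K = [V] [S] / ([R]).
This equals 9.48 at X = 0.838 (the root in 0 < X < 1).

X = 0.838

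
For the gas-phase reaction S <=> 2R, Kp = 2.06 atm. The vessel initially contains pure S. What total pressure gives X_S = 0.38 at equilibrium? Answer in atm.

Take 1 mol S as basis and let X be its fractional conversion, so ξ = X.
Mole table: n_S = 1 − X; n_R = 2X.
Summing: n_T = 1 + X.
Kp = p_R^2 / (p_S) with p_i = (n_i/n_T)·P.
At X = 0.38: the mole-fraction product g(X) = Π y_i^ν_i = 0.6751. Since Kp = g(X)·P^{1}, P = (Kp/g)^(1/1) = (2.06/0.6751)^(1/1) = 3.05 atm.

P = 3.05 atm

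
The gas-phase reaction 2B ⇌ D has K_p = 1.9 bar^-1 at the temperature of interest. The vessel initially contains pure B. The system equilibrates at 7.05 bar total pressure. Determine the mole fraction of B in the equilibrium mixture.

y_B = 0.238

Take 1 mol B as basis and let X be its fractional conversion, so ξ = 0.5X.
At extent ξ: n_B = 1 − X; n_D = 0.5X.
Total moles n_T = 1 − 0.5X.
Mole fractions y_i = n_i/n_T; K_p = p_D / (p_B^2) with p_i = y_i·P.
Substituting and setting equal to 1.9 bar^-1 gives a polynomial in X; the root in (0,1) is X = 0.865.
Then n_B = 0.135, n_T = 0.568, so y_B = 0.238.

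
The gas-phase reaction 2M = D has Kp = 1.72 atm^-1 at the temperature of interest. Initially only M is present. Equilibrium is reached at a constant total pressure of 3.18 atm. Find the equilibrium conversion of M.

X = 0.791

Take 1 mol M as basis and let X be its fractional conversion, so ξ = 0.5X.
Mole table: n_M = 1 − X; n_D = 0.5X.
Total moles n_T = 1 − 0.5X.
With p_i = (n_i/n_T)P, Kp = p_D / (p_M^2).
Setting this equal to 1.72 atm^-1 and taking the physical root (0 < X < 1) gives X = 0.791.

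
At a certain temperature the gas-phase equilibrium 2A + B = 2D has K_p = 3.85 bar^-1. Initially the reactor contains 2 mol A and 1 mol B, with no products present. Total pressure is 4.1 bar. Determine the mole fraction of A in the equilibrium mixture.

Basis: 2 mol A initially; let X = conversion of A. Extent ξ = X.
Species balance: n_A = 2 − 2X; n_B = 1 − X; n_D = 2X.
Summing: n_T = 3 − X.
With p_i = (n_i/n_T)P, K_p = p_D^2 / (p_A^2 p_B).
Equating to 3.85 bar^-1 and solving on 0 < X < 1: X = 0.615.
Then n_A = 0.77, n_T = 2.39, so y_A = 0.323.

y_A = 0.323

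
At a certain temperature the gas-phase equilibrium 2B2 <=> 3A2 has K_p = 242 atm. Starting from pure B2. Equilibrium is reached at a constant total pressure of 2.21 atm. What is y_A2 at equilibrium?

y_A2 = 0.916

Take 1 mol B2 as basis and let X be its fractional conversion, so ξ = 0.5X.
Species balance: n_B2 = 1 − X; n_A2 = 1.5X.
Summing: n_T = 1 + 0.5X.
With p_i = (n_i/n_T)P, K_p = p_A2^3 / (p_B2^2).
Setting this equal to 242 atm and taking the physical root (0 < X < 1) gives X = 0.879.
Then n_A2 = 1.32, n_T = 1.44, so y_A2 = 0.916.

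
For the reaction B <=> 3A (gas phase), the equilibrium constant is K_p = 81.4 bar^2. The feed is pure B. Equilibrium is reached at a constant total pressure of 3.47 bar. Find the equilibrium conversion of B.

X = 0.738

Take 1 mol B as basis and let X be its fractional conversion, so ξ = X.
Species balance: n_B = 1 − X; n_A = 3X.
Total moles n_T = 1 + 2X.
With p_i = (n_i/n_T)P, K_p = p_A^3 / (p_B).
Substituting and setting equal to 81.4 bar^2 gives a polynomial in X; the root in (0,1) is X = 0.738.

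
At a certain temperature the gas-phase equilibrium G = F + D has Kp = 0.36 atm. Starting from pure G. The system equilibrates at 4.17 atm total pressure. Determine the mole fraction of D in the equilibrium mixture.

y_D = 0.220

Basis: 1 mol G initially; let X = conversion of G. Extent ξ = X.
Species balance: n_G = 1 − X; n_F = X; n_D = X.
n_T = Σnᵢ = 1 + X.
With p_i = (n_i/n_T)P, Kp = p_F p_D / (p_G).
Equating to 0.36 atm and solving on 0 < X < 1: X = 0.282.
Then n_D = 0.282, n_T = 1.28, so y_D = 0.220.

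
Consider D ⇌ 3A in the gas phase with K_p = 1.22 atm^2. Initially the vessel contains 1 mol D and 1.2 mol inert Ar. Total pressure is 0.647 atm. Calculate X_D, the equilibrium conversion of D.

X = 0.731

Let X = conversion of D (basis 1 mol D); extent of reaction ξ = X.
Species balance: n_D = 1 − X; n_A = 3X; n_I = 1.2 (inert).
n_T = Σnᵢ = 2.2 + 2X.
With p_i = (n_i/n_T)P, K_p = p_A^3 / (p_D).
Substituting and setting equal to 1.22 atm^2 gives a polynomial in X; the root in (0,1) is X = 0.731.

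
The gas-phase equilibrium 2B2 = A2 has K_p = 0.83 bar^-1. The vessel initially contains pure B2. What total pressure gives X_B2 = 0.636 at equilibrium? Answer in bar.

Let X = conversion of B2 (basis 1 mol B2); extent of reaction ξ = 0.5X.
At extent ξ: n_B2 = 1 − X; n_A2 = 0.5X.
Total moles n_T = 1 − 0.5X.
K_p = p_A2 / (p_B2^2) with p_i = (n_i/n_T)·P.
At X = 0.636: the mole-fraction product g(X) = Π y_i^ν_i = 1.637. Since K_p = g(X)·P^{-1}, P = (g/K_p)^(1/1) = (1.637/0.83)^(1/1) = 1.97 bar.

P = 1.97 bar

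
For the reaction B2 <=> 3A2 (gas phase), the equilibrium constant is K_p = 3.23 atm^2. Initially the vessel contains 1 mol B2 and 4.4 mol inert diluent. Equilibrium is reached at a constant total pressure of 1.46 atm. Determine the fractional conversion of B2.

Let X = conversion of B2 (basis 1 mol B2); extent of reaction ξ = X.
Mole table: n_B2 = 1 − X; n_A2 = 3X; n_I = 4.4 (inert).
n_T = Σnᵢ = 5.4 + 2X.
y_i = n_i/n_T, p_i = y_i·P. K_p = p_A2^3 / (p_B2).
Equating to 3.23 atm^2 and solving on 0 < X < 1: X = 0.809.

X = 0.809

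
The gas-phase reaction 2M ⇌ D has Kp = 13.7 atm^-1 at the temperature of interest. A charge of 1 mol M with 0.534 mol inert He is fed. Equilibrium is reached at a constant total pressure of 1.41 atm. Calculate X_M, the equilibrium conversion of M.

Take 1 mol M as basis and let X be its fractional conversion, so ξ = 0.5X.
Moles: n_M = 1 − X; n_D = 0.5X; n_I = 0.534 (inert).
Summing: n_T = 1.53 − 0.5X.
Mole fractions y_i = n_i/n_T; Kp = p_D / (p_M^2) with p_i = y_i·P.
Setting this equal to 13.7 atm^-1 and taking the physical root (0 < X < 1) gives X = 0.844.

X = 0.844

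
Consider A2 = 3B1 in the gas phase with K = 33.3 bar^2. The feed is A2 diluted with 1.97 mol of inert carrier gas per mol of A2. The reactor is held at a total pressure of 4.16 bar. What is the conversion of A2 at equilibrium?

Let X = conversion of A2 (basis 1 mol A2); extent of reaction ξ = X.
Species balance: n_A2 = 1 − X; n_B1 = 3X; n_I = 1.97 (inert).
Total moles n_T = 2.97 + 2X.
Mole fractions y_i = n_i/n_T; K = p_B1^3 / (p_A2) with p_i = y_i·P.
Equating to 33.3 bar^2 and solving on 0 < X < 1: X = 0.726.

X = 0.726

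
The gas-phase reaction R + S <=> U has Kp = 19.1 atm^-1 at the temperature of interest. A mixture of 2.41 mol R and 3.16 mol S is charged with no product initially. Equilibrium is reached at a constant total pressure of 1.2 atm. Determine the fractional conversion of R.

X = 0.874

Take 2.41 mol R as basis and let X be its fractional conversion, so ξ = 2.41X.
Species balance: n_R = 2.41 − 2.41X; n_S = 3.16 − 2.41X; n_U = 2.41X.
Summing: n_T = 5.57 − 2.41X.
y_i = n_i/n_T, p_i = y_i·P. Kp = p_U / (p_R p_S).
Equating to 19.1 atm^-1 and solving on 0 < X < 1: X = 0.874.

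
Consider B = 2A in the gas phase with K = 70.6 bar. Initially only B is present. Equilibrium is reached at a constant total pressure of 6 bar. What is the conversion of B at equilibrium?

Take 1 mol B as basis and let X be its fractional conversion, so ξ = X.
Species balance: n_B = 1 − X; n_A = 2X.
Total moles n_T = 1 + X.
With p_i = (n_i/n_T)P, K = p_A^2 / (p_B).
Equating to 70.6 bar and solving on 0 < X < 1: X = 0.864.

X = 0.864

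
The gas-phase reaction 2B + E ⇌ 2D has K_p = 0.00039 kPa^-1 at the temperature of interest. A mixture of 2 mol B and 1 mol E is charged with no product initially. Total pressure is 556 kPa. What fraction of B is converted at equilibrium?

X = 0.199

Take 2 mol B as basis and let X be its fractional conversion, so ξ = X.
Species balance: n_B = 2 − 2X; n_E = 1 − X; n_D = 2X.
Total moles n_T = 3 − X.
With p_i = (n_i/n_T)P, K_p = p_D^2 / (p_B^2 p_E).
Equating to 0.00039 kPa^-1 and solving on 0 < X < 1: X = 0.199.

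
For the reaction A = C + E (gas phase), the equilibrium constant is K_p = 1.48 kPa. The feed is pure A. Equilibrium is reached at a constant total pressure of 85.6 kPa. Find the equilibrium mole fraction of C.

y_C = 0.115

Let X = conversion of A (basis 1 mol A); extent of reaction ξ = X.
Mole table: n_A = 1 − X; n_C = X; n_E = X.
Total moles n_T = 1 + X.
With p_i = (n_i/n_T)P, K_p = p_C p_E / (p_A).
Setting this equal to 1.48 kPa and taking the physical root (0 < X < 1) gives X = 0.130.
Then n_C = 0.13, n_T = 1.13, so y_C = 0.115.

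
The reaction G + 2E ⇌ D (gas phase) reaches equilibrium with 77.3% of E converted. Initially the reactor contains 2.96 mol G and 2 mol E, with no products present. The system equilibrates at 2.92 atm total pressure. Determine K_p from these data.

Basis: 2 mol E initially; let X = conversion of E. Extent ξ = X.
Mole table: n_G = 2.96 − X; n_E = 2 − 2X; n_D = X.
Summing: n_T = 4.96 − 2X.
At X = 0.773: n_G = 2.19, n_E = 0.454, n_D = 0.773, n_T = 3.41.
p_i = (n_i/n_T)·P. K_p = p_D / (p_G p_E^2) = 2.34 atm^-2.

K_p = 2.34 atm^-2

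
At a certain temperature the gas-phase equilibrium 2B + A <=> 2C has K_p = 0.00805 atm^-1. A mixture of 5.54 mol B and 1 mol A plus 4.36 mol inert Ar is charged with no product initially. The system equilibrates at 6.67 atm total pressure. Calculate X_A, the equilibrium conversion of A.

Take 1 mol A as basis and let X be its fractional conversion, so ξ = X.
Species balance: n_B = 5.54 − 2X; n_A = 1 − X; n_C = 2X; n_I = 4.36 (inert).
n_T = Σnᵢ = 10.9 − X.
y_i = n_i/n_T, p_i = y_i·P. K_p = p_C^2 / (p_B^2 p_A).
Setting this equal to 0.00805 atm^-1 and taking the physical root (0 < X < 1) gives X = 0.168.

X = 0.168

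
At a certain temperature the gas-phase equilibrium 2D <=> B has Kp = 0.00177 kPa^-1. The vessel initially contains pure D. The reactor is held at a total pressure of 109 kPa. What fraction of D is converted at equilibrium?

X = 0.249

Take 1 mol D as basis and let X be its fractional conversion, so ξ = 0.5X.
Species balance: n_D = 1 − X; n_B = 0.5X.
n_T = Σnᵢ = 1 − 0.5X.
Mole fractions y_i = n_i/n_T; Kp = p_B / (p_D^2) with p_i = y_i·P.
Equating to 0.00177 kPa^-1 and solving on 0 < X < 1: X = 0.249.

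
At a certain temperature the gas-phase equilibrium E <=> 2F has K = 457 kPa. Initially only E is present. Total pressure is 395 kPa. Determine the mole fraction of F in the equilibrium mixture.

y_F = 0.643

Let X = conversion of E (basis 1 mol E); extent of reaction ξ = X.
Species balance: n_E = 1 − X; n_F = 2X.
Summing: n_T = 1 + X.
y_i = n_i/n_T, p_i = y_i·P. K = p_F^2 / (p_E).
Setting this equal to 457 kPa and taking the physical root (0 < X < 1) gives X = 0.474.
Then n_F = 0.947, n_T = 1.47, so y_F = 0.643.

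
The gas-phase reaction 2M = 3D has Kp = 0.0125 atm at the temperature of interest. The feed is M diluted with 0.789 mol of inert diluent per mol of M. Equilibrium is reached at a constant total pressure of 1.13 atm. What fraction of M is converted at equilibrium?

Take 1 mol M as basis and let X be its fractional conversion, so ξ = 0.5X.
Mole table: n_M = 1 − X; n_D = 1.5X; n_I = 0.789 (inert).
Summing: n_T = 1.79 + 0.5X.
Mole fractions y_i = n_i/n_T; Kp = p_D^3 / (p_M^2) with p_i = y_i·P.
Substituting and setting equal to 0.0125 atm gives a polynomial in X; the root in (0,1) is X = 0.163.

X = 0.163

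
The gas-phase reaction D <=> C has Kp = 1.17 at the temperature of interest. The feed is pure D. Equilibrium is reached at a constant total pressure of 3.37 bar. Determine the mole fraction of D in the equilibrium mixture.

Basis: 1 mol D initially; let X = conversion of D. Extent ξ = X.
At extent ξ: n_D = 1 − X; n_C = X.
n_T stays at 1 (no change in mole number).
Mole fractions y_i = n_i/n_T; Kp = p_C / (p_D) with p_i = y_i·P.
Substituting and setting equal to 1.17 gives a polynomial in X; the root in (0,1) is X = 0.539.
Then n_D = 0.461, n_T = 1, so y_D = 0.461.

y_D = 0.461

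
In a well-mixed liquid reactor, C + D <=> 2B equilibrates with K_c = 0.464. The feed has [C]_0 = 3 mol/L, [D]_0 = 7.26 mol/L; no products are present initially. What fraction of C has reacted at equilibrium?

X = 0.382

Let X = conversion of C; extent ξ = 3·X mol/L.
Concentrations: [C] = 3 − 3X; [D] = 7.26 − 3X; [B] = 6X.
K_c = [B]^2 / ([C] [D]).
Setting equal to 0.464 and solving for X on (0,1) gives X = 0.382.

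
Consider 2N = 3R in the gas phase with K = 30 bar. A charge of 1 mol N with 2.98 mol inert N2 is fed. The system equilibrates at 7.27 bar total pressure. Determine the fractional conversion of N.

Let X = conversion of N (basis 1 mol N); extent of reaction ξ = 0.5X.
Species balance: n_N = 1 − X; n_R = 1.5X; n_I = 2.98 (inert).
Total moles n_T = 3.98 + 0.5X.
With p_i = (n_i/n_T)P, K = p_R^3 / (p_N^2).
Substituting and setting equal to 30 bar gives a polynomial in X; the root in (0,1) is X = 0.730.

X = 0.730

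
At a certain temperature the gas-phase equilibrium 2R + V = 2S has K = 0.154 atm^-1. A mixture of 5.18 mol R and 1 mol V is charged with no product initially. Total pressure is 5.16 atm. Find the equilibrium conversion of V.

X = 0.530

Let X = conversion of V (basis 1 mol V); extent of reaction ξ = X.
Mole table: n_R = 5.18 − 2X; n_V = 1 − X; n_S = 2X.
n_T = Σnᵢ = 6.18 − X.
y_i = n_i/n_T, p_i = y_i·P. K = p_S^2 / (p_R^2 p_V).
Substituting and setting equal to 0.154 atm^-1 gives a polynomial in X; the root in (0,1) is X = 0.530.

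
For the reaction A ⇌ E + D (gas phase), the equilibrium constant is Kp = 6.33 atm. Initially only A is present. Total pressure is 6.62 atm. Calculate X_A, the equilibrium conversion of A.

X = 0.699

Basis: 1 mol A initially; let X = conversion of A. Extent ξ = X.
At extent ξ: n_A = 1 − X; n_E = X; n_D = X.
n_T = Σnᵢ = 1 + X.
y_i = n_i/n_T, p_i = y_i·P. Kp = p_E p_D / (p_A).
Substituting and setting equal to 6.33 atm gives a polynomial in X; the root in (0,1) is X = 0.699.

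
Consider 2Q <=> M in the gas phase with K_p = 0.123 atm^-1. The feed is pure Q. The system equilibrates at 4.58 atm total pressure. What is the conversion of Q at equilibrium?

X = 0.446

Take 1 mol Q as basis and let X be its fractional conversion, so ξ = 0.5X.
At extent ξ: n_Q = 1 − X; n_M = 0.5X.
Summing: n_T = 1 − 0.5X.
Mole fractions y_i = n_i/n_T; K_p = p_M / (p_Q^2) with p_i = y_i·P.
Substituting and setting equal to 0.123 atm^-1 gives a polynomial in X; the root in (0,1) is X = 0.446.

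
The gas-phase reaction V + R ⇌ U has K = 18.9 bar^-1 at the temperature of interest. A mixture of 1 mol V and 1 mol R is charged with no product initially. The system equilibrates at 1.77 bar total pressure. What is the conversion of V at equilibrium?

X = 0.830

Let X = conversion of V (basis 1 mol V); extent of reaction ξ = X.
Moles: n_V = 1 − X; n_R = 1 − X; n_U = X.
Summing: n_T = 2 − X.
y_i = n_i/n_T, p_i = y_i·P. K = p_U / (p_V p_R).
Equating to 18.9 bar^-1 and solving on 0 < X < 1: X = 0.830.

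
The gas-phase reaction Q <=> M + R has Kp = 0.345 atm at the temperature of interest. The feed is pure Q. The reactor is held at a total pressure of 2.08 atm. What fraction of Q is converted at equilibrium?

X = 0.377

Let X = conversion of Q (basis 1 mol Q); extent of reaction ξ = X.
Moles: n_Q = 1 − X; n_M = X; n_R = X.
Summing: n_T = 1 + X.
With p_i = (n_i/n_T)P, Kp = p_M p_R / (p_Q).
Substituting and setting equal to 0.345 atm gives a polynomial in X; the root in (0,1) is X = 0.377.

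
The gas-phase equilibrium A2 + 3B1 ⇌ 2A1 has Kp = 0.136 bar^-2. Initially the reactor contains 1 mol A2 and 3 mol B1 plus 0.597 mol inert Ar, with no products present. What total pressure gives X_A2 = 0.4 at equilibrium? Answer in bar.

P = 4.4 bar

Take 1 mol A2 as basis and let X be its fractional conversion, so ξ = X.
Mole table: n_A2 = 1 − X; n_B1 = 3 − 3X; n_A1 = 2X; n_I = 0.597 (inert).
Total moles n_T = 4.6 − 2X.
Kp = p_A1^2 / (p_A2 p_B1^3) with p_i = (n_i/n_T)·P.
At X = 0.4: the mole-fraction product g(X) = Π y_i^ν_i = 2.637. Since Kp = g(X)·P^{-2}, P = (g/Kp)^(1/2) = (2.637/0.136)^(1/2) = 4.4 bar.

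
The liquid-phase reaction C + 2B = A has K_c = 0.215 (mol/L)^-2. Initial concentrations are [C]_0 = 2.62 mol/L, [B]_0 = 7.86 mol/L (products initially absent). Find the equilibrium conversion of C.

Let X = conversion of C; extent ξ = 2.62·X mol/L.
Concentrations: [C] = 2.62 − 2.62X; [B] = 7.86 − 5.24X; [A] = 2.62X.
K_c = [A] / ([C] [B]^2).
Setting equal to 0.215 and solving for X on (0,1) gives X = 0.763.

X = 0.763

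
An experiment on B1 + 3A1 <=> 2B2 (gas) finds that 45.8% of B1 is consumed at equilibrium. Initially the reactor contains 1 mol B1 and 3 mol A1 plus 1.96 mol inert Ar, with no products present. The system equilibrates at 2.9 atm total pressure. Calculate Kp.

Basis: 1 mol B1 initially; let X = conversion of B1. Extent ξ = X.
Species balance: n_B1 = 1 − X; n_A1 = 3 − 3X; n_B2 = 2X; n_I = 1.96 (inert).
Total moles n_T = 5.96 − 2X.
At X = 0.458: n_B1 = 0.542, n_A1 = 1.63, n_B2 = 0.916, n_T = 5.04.
p_i = (n_i/n_T)·P. Kp = p_B2^2 / (p_B1 p_A1^3) = 1.09 atm^-2.

Kp = 1.09 atm^-2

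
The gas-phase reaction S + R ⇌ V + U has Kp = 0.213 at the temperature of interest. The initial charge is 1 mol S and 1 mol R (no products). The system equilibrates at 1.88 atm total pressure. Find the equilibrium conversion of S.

X = 0.316

Basis: 1 mol S initially; let X = conversion of S. Extent ξ = X.
At extent ξ: n_S = 1 − X; n_R = 1 − X; n_V = X; n_U = X.
Since Δν = 0, n_T = 2 throughout.
With p_i = (n_i/n_T)P, Kp = p_V p_U / (p_S p_R).
This yields a degree-2 equation in X; solving on (0,1), X = 0.316.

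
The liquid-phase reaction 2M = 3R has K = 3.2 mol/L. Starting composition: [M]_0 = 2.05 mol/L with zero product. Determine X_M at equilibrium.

Let X = conversion of M; extent ξ = 2.05X/2 mol/L.
Concentrations: [M] = 2.05 − 2.05X; [R] = 3.07X.
K = [R]^3 / ([M]^2).
This equals 3.2 at X = 0.492 (the root in 0 < X < 1).

X = 0.492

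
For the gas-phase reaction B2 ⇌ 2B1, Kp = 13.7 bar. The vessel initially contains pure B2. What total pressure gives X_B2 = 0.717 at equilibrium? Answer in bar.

P = 3.24 bar

Let X = conversion of B2 (basis 1 mol B2); extent of reaction ξ = X.
Mole table: n_B2 = 1 − X; n_B1 = 2X.
Total moles n_T = 1 + X.
Kp = p_B1^2 / (p_B2) with p_i = (n_i/n_T)·P.
At X = 0.717: the mole-fraction product g(X) = Π y_i^ν_i = 4.232. Since Kp = g(X)·P^{1}, P = (Kp/g)^(1/1) = (13.7/4.232)^(1/1) = 3.24 bar.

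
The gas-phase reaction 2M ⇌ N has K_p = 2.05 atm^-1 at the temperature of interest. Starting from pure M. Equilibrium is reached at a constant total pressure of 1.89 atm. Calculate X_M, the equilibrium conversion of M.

X = 0.754

Basis: 1 mol M initially; let X = conversion of M. Extent ξ = 0.5X.
At extent ξ: n_M = 1 − X; n_N = 0.5X.
Total moles n_T = 1 − 0.5X.
Mole fractions y_i = n_i/n_T; K_p = p_N / (p_M^2) with p_i = y_i·P.
Substituting and setting equal to 2.05 atm^-1 gives a polynomial in X; the root in (0,1) is X = 0.754.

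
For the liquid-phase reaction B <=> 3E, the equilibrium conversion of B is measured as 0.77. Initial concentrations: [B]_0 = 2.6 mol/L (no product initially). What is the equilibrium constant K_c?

K_c = 362 (mol/L)^2

Let X = conversion of B.
Concentrations: [B] = 2.6 − 2.6X; [E] = 7.8X.
At X = 0.77: [B] = 0.598, [E] = 6.01.
K_c = [E]^3 / ([B]) = 362 (mol/L)^2.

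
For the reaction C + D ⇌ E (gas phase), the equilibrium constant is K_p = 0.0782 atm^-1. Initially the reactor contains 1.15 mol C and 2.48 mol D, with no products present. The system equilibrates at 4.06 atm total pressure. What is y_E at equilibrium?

Let X = conversion of C (basis 1.15 mol C); extent of reaction ξ = 1.15X.
Moles: n_C = 1.15 − 1.15X; n_D = 2.48 − 1.15X; n_E = 1.15X.
Summing: n_T = 3.63 − 1.15X.
Mole fractions y_i = n_i/n_T; K_p = p_E / (p_C p_D) with p_i = y_i·P.
Equating to 0.0782 atm^-1 and solving on 0 < X < 1: X = 0.174.
Then n_E = 0.2, n_T = 3.43, so y_E = 0.058.

y_E = 0.058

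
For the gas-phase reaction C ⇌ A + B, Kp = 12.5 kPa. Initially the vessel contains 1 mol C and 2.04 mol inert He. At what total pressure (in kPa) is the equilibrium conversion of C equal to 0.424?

Take 1 mol C as basis and let X be its fractional conversion, so ξ = X.
Moles: n_C = 1 − X; n_A = X; n_B = X; n_I = 2.04 (inert).
n_T = Σnᵢ = 3.04 + X.
Kp = p_A p_B / (p_C) with p_i = (n_i/n_T)·P.
At X = 0.424: the mole-fraction product g(X) = Π y_i^ν_i = 0.0901. Since Kp = g(X)·P^{1}, P = (Kp/g)^(1/1) = (12.5/0.0901)^(1/1) = 139 kPa.

P = 139 kPa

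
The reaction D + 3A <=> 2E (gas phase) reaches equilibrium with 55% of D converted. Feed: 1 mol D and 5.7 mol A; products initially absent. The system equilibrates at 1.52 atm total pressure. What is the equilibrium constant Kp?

Let X = conversion of D (basis 1 mol D); extent of reaction ξ = X.
Mole table: n_D = 1 − X; n_A = 5.7 − 3X; n_E = 2X.
Summing: n_T = 6.7 − 2X.
At X = 0.55: n_D = 0.45, n_A = 4.05, n_E = 1.1, n_T = 5.6.
p_i = (n_i/n_T)·P. Kp = p_E^2 / (p_D p_A^3) = 0.549 atm^-2.

Kp = 0.549 atm^-2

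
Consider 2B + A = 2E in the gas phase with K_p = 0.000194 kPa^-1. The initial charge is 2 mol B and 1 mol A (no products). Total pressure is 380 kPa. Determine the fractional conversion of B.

Let X = conversion of B (basis 2 mol B); extent of reaction ξ = X.
Species balance: n_B = 2 − 2X; n_A = 1 − X; n_E = 2X.
n_T = Σnᵢ = 3 − X.
y_i = n_i/n_T, p_i = y_i·P. K_p = p_E^2 / (p_B^2 p_A).
This yields a degree-3 equation in X; solving on (0,1), X = 0.130.

X = 0.130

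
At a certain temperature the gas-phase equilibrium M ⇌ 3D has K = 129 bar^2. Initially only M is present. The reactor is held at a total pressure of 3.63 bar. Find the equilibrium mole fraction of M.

y_M = 0.080

Take 1 mol M as basis and let X be its fractional conversion, so ξ = X.
At extent ξ: n_M = 1 − X; n_D = 3X.
n_T = Σnᵢ = 1 + 2X.
Mole fractions y_i = n_i/n_T; K = p_D^3 / (p_M) with p_i = y_i·P.
Setting this equal to 129 bar^2 and taking the physical root (0 < X < 1) gives X = 0.794.
Then n_M = 0.206, n_T = 2.59, so y_M = 0.080.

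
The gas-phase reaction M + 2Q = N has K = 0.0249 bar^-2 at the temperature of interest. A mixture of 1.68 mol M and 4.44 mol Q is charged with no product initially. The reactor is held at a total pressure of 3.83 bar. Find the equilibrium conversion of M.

X = 0.152

Take 1.68 mol M as basis and let X be its fractional conversion, so ξ = 1.68X.
At extent ξ: n_M = 1.68 − 1.68X; n_Q = 4.44 − 3.36X; n_N = 1.68X.
Total moles n_T = 6.12 − 3.36X.
Mole fractions y_i = n_i/n_T; K = p_N / (p_M p_Q^2) with p_i = y_i·P.
Substituting and setting equal to 0.0249 bar^-2 gives a polynomial in X; the root in (0,1) is X = 0.152.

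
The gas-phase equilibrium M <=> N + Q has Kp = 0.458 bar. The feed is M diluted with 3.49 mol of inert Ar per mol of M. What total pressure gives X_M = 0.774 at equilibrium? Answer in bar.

P = 0.91 bar

Let X = conversion of M (basis 1 mol M); extent of reaction ξ = X.
Species balance: n_M = 1 − X; n_N = X; n_Q = X; n_I = 3.49 (inert).
Summing: n_T = 4.49 + X.
Kp = p_N p_Q / (p_M) with p_i = (n_i/n_T)·P.
At X = 0.774: the mole-fraction product g(X) = Π y_i^ν_i = 0.5036. Since Kp = g(X)·P^{1}, P = (Kp/g)^(1/1) = (0.458/0.5036)^(1/1) = 0.91 bar.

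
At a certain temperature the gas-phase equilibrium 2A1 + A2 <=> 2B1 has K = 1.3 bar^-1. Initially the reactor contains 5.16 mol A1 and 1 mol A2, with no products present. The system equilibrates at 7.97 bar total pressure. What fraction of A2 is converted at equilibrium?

X = 0.868

Basis: 1 mol A2 initially; let X = conversion of A2. Extent ξ = X.
At extent ξ: n_A1 = 5.16 − 2X; n_A2 = 1 − X; n_B1 = 2X.
Summing: n_T = 6.16 − X.
y_i = n_i/n_T, p_i = y_i·P. K = p_B1^2 / (p_A1^2 p_A2).
This yields a degree-3 equation in X; solving on (0,1), X = 0.868.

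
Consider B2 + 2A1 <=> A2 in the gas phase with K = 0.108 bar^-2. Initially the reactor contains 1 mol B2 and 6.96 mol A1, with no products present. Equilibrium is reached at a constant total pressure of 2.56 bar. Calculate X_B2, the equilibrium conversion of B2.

X = 0.345

Basis: 1 mol B2 initially; let X = conversion of B2. Extent ξ = X.
At extent ξ: n_B2 = 1 − X; n_A1 = 6.96 − 2X; n_A2 = X.
n_T = Σnᵢ = 7.96 − 2X.
y_i = n_i/n_T, p_i = y_i·P. K = p_A2 / (p_B2 p_A1^2).
Substituting and setting equal to 0.108 bar^-2 gives a polynomial in X; the root in (0,1) is X = 0.345.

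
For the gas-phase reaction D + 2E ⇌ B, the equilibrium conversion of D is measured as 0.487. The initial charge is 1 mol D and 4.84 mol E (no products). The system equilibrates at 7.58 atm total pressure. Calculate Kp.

Kp = 0.0262 atm^-2

Take 1 mol D as basis and let X be its fractional conversion, so ξ = X.
Mole table: n_D = 1 − X; n_E = 4.84 − 2X; n_B = X.
Total moles n_T = 5.84 − 2X.
At X = 0.487: n_D = 0.513, n_E = 3.87, n_B = 0.487, n_T = 4.87.
p_i = (n_i/n_T)·P. Kp = p_B / (p_D p_E^2) = 0.0262 atm^-2.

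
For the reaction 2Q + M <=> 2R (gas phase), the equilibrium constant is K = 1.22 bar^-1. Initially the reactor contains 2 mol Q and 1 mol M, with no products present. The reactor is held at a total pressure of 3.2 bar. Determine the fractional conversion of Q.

X = 0.474

Take 2 mol Q as basis and let X be its fractional conversion, so ξ = X.
Moles: n_Q = 2 − 2X; n_M = 1 − X; n_R = 2X.
Total moles n_T = 3 − X.
Mole fractions y_i = n_i/n_T; K = p_R^2 / (p_Q^2 p_M) with p_i = y_i·P.
Substituting and setting equal to 1.22 bar^-1 gives a polynomial in X; the root in (0,1) is X = 0.474.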